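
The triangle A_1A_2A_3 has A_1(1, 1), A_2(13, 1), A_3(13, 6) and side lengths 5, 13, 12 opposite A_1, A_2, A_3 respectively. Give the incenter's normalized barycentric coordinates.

(1/6, 13/30, 2/5)

The incenter has barycentric coordinates proportional to the opposite side lengths: (5 : 13 : 12).
Normalizing by 5+13+12 = 30 gives (1/6, 13/30, 2/5).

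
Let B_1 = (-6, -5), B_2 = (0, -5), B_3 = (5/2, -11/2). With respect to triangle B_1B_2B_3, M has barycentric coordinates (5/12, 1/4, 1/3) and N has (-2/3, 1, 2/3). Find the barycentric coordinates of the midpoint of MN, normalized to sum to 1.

(-1/8, 5/8, 1/2)

Since both coordinate triples sum to 1, the midpoint's barycentrics are the componentwise average.
(5/12+-2/3)/2 = -1/8; similarly 5/8 and 1/2.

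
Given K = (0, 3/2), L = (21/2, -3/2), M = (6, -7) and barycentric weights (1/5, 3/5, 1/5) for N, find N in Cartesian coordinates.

(15/2, -2)

N = (1/5)·K + (3/5)·L + (1/5)·M.
x-coordinate: (1/5)·0 + (3/5)·(21/2) + (1/5)·6 = 15/2.
y-coordinate: (1/5)·(3/2) + (3/5)·(-3/2) + (1/5)·(-7) = -2.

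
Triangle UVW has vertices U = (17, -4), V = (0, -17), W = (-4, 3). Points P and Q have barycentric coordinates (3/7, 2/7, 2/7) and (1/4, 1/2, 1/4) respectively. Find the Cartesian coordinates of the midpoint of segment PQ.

(263/56, -405/56)

Barycentric coordinates of the midpoint are the average: (19/56, 11/28, 15/56).
Converting: (19/56)·U + (11/28)·V + (15/56)·W = (263/56, -405/56).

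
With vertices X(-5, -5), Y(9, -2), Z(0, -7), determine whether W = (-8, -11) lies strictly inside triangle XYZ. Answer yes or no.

Barycentric coordinates of W: (4/43, -36/43, 75/43).
The three coordinates are positive, negative, positive; a point is interior exactly when all three are positive.

no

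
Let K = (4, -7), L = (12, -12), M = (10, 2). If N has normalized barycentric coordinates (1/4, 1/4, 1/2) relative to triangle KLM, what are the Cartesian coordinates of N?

N = (1/4)·K + (1/4)·L + (1/2)·M.
x-coordinate: (1/4)·4 + (1/4)·12 + (1/2)·10 = 9.
y-coordinate: (1/4)·(-7) + (1/4)·(-12) + (1/2)·2 = -15/4.

(9, -15/4)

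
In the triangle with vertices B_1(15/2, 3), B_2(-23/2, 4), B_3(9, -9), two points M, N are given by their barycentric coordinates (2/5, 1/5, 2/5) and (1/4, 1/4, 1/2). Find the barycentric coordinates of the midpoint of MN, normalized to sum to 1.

Since both coordinate triples sum to 1, the midpoint's barycentrics are the componentwise average.
(2/5+1/4)/2 = 13/40; similarly 9/40 and 9/20.

(13/40, 9/40, 9/20)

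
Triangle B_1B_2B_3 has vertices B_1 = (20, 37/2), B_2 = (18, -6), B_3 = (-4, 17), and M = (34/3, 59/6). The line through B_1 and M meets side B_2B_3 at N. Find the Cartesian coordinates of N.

(7, 11/2)

Barycentric coordinates of M with respect to B_1B_2B_3: (1/3, 1/3, 1/3).
On side B_2B_3 the B_1-coordinate is zero; dropping M's B_1-weight 1/3 and renormalizing the remaining 1/3 : 1/3 gives weights 1/2, 1/2 on B_2, B_3.
N = (1/2)·(18, -6) + (1/2)·(-4, 17) = (7, 11/2).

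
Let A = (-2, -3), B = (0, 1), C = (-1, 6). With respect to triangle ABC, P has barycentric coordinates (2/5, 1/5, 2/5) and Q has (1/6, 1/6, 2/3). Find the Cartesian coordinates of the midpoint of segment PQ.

(-11/10, 38/15)

Barycentric coordinates of the midpoint are the average: (17/60, 11/60, 8/15).
Converting: (17/60)·A + (11/60)·B + (8/15)·C = (-11/10, 38/15).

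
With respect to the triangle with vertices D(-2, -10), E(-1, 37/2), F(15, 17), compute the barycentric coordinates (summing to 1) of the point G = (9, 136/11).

(2/11, 2/11, 7/11)

Signed area of the reference triangle: [DEF] = ½·((-2)·(37/2−17) + (-1)·(17−(-10)) + 15·(-10−(37/2))) = ½·(-3 − 27 − 855/2) = -915/4.
[GEF] = ½·(9·(37/2−17) + (-1)·(17−(136/11)) + 15·(136/11−(37/2))) = ½·(27/2 − 51/11 − 2025/22) = -915/22, so the D-coordinate is (-915/22)/(-915/4) = 2/11.
[DGF] = ½·((-2)·(136/11−17) + 9·(17−(-10)) + 15·(-10−(136/11))) = ½·(102/11 + 243 − 3690/11) = -915/22, so the E-coordinate is 2/11.
[DEG] = ½·((-2)·(37/2−(136/11)) + (-1)·(136/11−(-10)) + 9·(-10−(37/2))) = ½·(-135/11 − 246/11 − 513/2) = -6405/44, so the F-coordinate is 7/11.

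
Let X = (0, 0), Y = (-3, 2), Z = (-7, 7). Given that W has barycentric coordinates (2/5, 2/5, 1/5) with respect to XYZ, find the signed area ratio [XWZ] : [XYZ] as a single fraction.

2/5

The signed ratio [XWZ]/[XYZ] equals the barycentric coordinate of W at vertex Y, which is 2/5.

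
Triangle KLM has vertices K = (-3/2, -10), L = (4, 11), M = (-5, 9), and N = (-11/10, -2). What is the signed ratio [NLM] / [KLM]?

[KLM] = ½·((-3/2)·(11−9) + 4·(9−(-10)) + (-5)·(-10−11)) = ½·(-3 + 76 + 105) = 89.
[NLM] = ½·((-11/10)·(11−9) + 4·(9−(-2)) + (-5)·(-2−11)) = ½·(-11/5 + 44 + 65) = 267/5, so the ratio is (267/5)/89 = 3/5.

3/5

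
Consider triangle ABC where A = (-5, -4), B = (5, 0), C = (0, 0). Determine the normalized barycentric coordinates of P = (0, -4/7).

Signed area of the reference triangle: [ABC] = ½·((-5)·(0−0) + 5·(0−(-4)) + 0·(-4−0)) = ½·(0 + 20 + 0) = 10.
[PBC] = ½·(0·(0−0) + 5·(0−(-4/7)) + 0·(-4/7−0)) = ½·(0 + 20/7 + 0) = 10/7, so the A-coordinate is (10/7)/10 = 1/7.
[APC] = ½·((-5)·(-4/7−0) + 0·(0−(-4)) + 0·(-4−(-4/7))) = ½·(20/7 + 0 + 0) = 10/7, so the B-coordinate is 1/7.
[ABP] = ½·((-5)·(0−(-4/7)) + 5·(-4/7−(-4)) + 0·(-4−0)) = ½·(-20/7 + 120/7 + 0) = 50/7, so the C-coordinate is 5/7.

(1/7, 1/7, 5/7)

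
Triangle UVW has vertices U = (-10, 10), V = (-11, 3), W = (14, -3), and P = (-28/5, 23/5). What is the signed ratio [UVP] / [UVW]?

[UVW] = ½·((-10)·(3−(-3)) + (-11)·(-3−10) + 14·(10−3)) = ½·(-60 + 143 + 98) = 181/2.
[UVP] = ½·((-10)·(3−(23/5)) + (-11)·(23/5−10) + (-28/5)·(10−3)) = ½·(16 + 297/5 − 196/5) = 181/10, so the ratio is (181/10)/(181/2) = 1/5.

1/5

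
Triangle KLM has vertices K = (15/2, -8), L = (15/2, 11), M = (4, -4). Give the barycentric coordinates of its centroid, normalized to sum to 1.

(1/3, 1/3, 1/3)

The centroid is the average of the vertices, so each weight is 1/3.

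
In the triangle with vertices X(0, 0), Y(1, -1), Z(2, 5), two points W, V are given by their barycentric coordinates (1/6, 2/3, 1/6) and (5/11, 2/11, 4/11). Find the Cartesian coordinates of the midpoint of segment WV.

Barycentric coordinates of the midpoint are the average: (41/132, 14/33, 35/132).
Converting: (41/132)·X + (14/33)·Y + (35/132)·Z = (21/22, 119/132).

(21/22, 119/132)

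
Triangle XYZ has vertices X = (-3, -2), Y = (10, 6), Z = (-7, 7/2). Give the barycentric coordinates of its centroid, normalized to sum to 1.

(1/3, 1/3, 1/3)

The centroid is the average of the vertices, so each weight is 1/3.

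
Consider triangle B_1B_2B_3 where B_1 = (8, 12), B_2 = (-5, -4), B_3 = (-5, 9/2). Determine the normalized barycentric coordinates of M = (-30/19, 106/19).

Signed area of the reference triangle: [B_1B_2B_3] = ½·(8·(-4−(9/2)) + (-5)·(9/2−12) + (-5)·(12−(-4))) = ½·(-68 + 75/2 − 80) = -221/4.
[MB_2B_3] = ½·((-30/19)·(-4−(9/2)) + (-5)·(9/2−(106/19)) + (-5)·(106/19−(-4))) = ½·(255/19 + 205/38 − 910/19) = -1105/76, so the B_1-coordinate is (-1105/76)/(-221/4) = 5/19.
[B_1MB_3] = ½·(8·(106/19−(9/2)) + (-30/19)·(9/2−12) + (-5)·(12−(106/19))) = ½·(164/19 + 225/19 − 610/19) = -221/38, so the B_2-coordinate is 2/19.
[B_1B_2M] = ½·(8·(-4−(106/19)) + (-5)·(106/19−12) + (-30/19)·(12−(-4))) = ½·(-1456/19 + 610/19 − 480/19) = -663/19, so the B_3-coordinate is 12/19.
Check: 5/19 + 2/19 + 12/19 = 1.

(5/19, 2/19, 12/19)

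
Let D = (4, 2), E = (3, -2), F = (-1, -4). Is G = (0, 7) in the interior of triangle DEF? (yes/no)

Barycentric coordinates of G: (3, -7/2, 3/2).
The three coordinates are positive, negative, positive; a point is interior exactly when all three are positive.

no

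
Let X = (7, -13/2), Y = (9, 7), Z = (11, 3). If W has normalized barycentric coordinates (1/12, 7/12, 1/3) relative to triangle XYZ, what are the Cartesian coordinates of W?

(19/2, 109/24)

W = (1/12)·X + (7/12)·Y + (1/3)·Z.
x-coordinate: (1/12)·7 + (7/12)·9 + (1/3)·11 = 19/2.
y-coordinate: (1/12)·(-13/2) + (7/12)·7 + (1/3)·3 = 109/24.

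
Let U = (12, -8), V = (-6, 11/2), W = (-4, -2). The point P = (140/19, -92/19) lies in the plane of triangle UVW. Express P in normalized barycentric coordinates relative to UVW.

(14/19, 4/19, 1/19)

Signed area of the reference triangle: [UVW] = ½·(12·(11/2−(-2)) + (-6)·(-2−(-8)) + (-4)·(-8−(11/2))) = ½·(90 − 36 + 54) = 54.
[PVW] = ½·((140/19)·(11/2−(-2)) + (-6)·(-2−(-92/19)) + (-4)·(-92/19−(11/2))) = ½·(1050/19 − 324/19 + 786/19) = 756/19, so the U-coordinate is (756/19)/54 = 14/19.
[UPW] = ½·(12·(-92/19−(-2)) + (140/19)·(-2−(-8)) + (-4)·(-8−(-92/19))) = ½·(-648/19 + 840/19 + 240/19) = 216/19, so the V-coordinate is 4/19.
[UVP] = ½·(12·(11/2−(-92/19)) + (-6)·(-92/19−(-8)) + (140/19)·(-8−(11/2))) = ½·(2358/19 − 360/19 − 1890/19) = 54/19, so the W-coordinate is 1/19.
Check: 14/19 + 4/19 + 1/19 = 1.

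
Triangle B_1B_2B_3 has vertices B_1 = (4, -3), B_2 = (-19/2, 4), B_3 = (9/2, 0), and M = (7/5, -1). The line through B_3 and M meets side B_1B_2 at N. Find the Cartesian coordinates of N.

Barycentric coordinates of M with respect to B_1B_2B_3: (3/5, 1/5, 1/5).
On side B_1B_2 the B_3-coordinate is zero; dropping M's B_3-weight 1/5 and renormalizing the remaining 3/5 : 1/5 gives weights 3/4, 1/4 on B_1, B_2.
N = (3/4)·(4, -3) + (1/4)·(-19/2, 4) = (5/8, -5/4).

(5/8, -5/4)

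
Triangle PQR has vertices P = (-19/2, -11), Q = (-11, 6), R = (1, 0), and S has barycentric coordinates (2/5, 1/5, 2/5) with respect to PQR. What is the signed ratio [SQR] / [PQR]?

2/5

The signed ratio [SQR]/[PQR] equals the barycentric coordinate of S at vertex P, which is 2/5.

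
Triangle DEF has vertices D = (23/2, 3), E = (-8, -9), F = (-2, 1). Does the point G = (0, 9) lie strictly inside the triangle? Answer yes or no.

no

Barycentric coordinates of G: (-28/123, -104/123, 85/41).
The three coordinates are negative, negative, positive; a point is interior exactly when all three are positive.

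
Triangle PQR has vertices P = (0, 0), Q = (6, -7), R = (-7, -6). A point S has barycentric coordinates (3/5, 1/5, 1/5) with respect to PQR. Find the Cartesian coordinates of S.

(-1/5, -13/5)

S = (3/5)·P + (1/5)·Q + (1/5)·R.
x-coordinate: (3/5)·0 + (1/5)·6 + (1/5)·(-7) = -1/5.
y-coordinate: (3/5)·0 + (1/5)·(-7) + (1/5)·(-6) = -13/5.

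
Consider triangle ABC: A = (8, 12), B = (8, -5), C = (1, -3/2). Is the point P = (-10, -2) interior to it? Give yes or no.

no

Barycentric coordinates of P: (-6/17, -145/119, 18/7).
The three coordinates are negative, negative, positive; a point is interior exactly when all three are positive.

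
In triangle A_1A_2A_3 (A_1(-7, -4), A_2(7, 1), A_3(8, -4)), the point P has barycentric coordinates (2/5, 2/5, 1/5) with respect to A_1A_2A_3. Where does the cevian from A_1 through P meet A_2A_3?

(22/3, -2/3)

Line A_1P meets A_2A_3 where the A_1-coordinate vanishes; zeroing P's A_1-weight and renormalizing leaves A_2, A_3-weights 2/5 : 1/5 → (2/3, 1/3).
So Q = (2/3)·A_2 + (1/3)·A_3 = (22/3, -2/3).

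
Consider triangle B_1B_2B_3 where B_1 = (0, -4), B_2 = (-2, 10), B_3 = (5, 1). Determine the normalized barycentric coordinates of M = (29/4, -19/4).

(1/4, -1/2, 5/4)

Signed area of the reference triangle: [B_1B_2B_3] = ½·(0·(10−1) + (-2)·(1−(-4)) + 5·(-4−10)) = ½·(0 − 10 − 70) = -40.
[MB_2B_3] = ½·((29/4)·(10−1) + (-2)·(1−(-19/4)) + 5·(-19/4−10)) = ½·(261/4 − 23/2 − 295/4) = -10, so the B_1-coordinate is (-10)/(-40) = 1/4.
[B_1MB_3] = ½·(0·(-19/4−1) + (29/4)·(1−(-4)) + 5·(-4−(-19/4))) = ½·(0 + 145/4 + 15/4) = 20, so the B_2-coordinate is -1/2.
[B_1B_2M] = ½·(0·(10−(-19/4)) + (-2)·(-19/4−(-4)) + (29/4)·(-4−10)) = ½·(0 + 3/2 − 203/2) = -50, so the B_3-coordinate is 5/4.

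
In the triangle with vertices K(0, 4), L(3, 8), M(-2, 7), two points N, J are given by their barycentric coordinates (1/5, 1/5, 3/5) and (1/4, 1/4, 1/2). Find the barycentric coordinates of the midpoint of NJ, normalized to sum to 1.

Since both coordinate triples sum to 1, the midpoint's barycentrics are the componentwise average.
(1/5+1/4)/2 = 9/40; similarly 9/40 and 11/20.

(9/40, 9/40, 11/20)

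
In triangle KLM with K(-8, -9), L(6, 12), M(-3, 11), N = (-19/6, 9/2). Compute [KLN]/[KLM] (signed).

1/2

[KLM] = ½·((-8)·(12−11) + 6·(11−(-9)) + (-3)·(-9−12)) = ½·(-8 + 120 + 63) = 175/2.
[KLN] = ½·((-8)·(12−(9/2)) + 6·(9/2−(-9)) + (-19/6)·(-9−12)) = ½·(-60 + 81 + 133/2) = 175/4, so the ratio is (175/4)/(175/2) = 1/2.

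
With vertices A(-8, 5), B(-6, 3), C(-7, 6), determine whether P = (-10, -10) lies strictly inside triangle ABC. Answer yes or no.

no

Barycentric coordinates of P: (25/4, 13/4, -17/2).
The three coordinates are positive, positive, negative; a point is interior exactly when all three are positive.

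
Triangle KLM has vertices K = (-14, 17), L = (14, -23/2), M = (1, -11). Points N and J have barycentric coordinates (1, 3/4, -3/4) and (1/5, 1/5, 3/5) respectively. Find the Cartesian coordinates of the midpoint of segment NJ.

Barycentric coordinates of the midpoint are the average: (3/5, 19/40, -3/40).
Converting: (3/5)·K + (19/40)·L + (-3/40)·M = (-73/40, 89/16).

(-73/40, 89/16)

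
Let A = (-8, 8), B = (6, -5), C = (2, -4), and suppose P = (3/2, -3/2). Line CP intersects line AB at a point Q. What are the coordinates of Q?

Barycentric coordinates of P with respect to ABC: (1/4, 1/2, 1/4).
On side AB the C-coordinate is zero; dropping P's C-weight 1/4 and renormalizing the remaining 1/4 : 1/2 gives weights 1/3, 2/3 on A, B.
Q = (1/3)·(-8, 8) + (2/3)·(6, -5) = (4/3, -2/3).

(4/3, -2/3)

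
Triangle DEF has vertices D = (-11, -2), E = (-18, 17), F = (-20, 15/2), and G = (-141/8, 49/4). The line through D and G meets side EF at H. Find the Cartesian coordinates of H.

(-130/7, 100/7)

Barycentric coordinates of G with respect to DEF: (1/8, 5/8, 1/4).
On side EF the D-coordinate is zero; dropping G's D-weight 1/8 and renormalizing the remaining 5/8 : 1/4 gives weights 5/7, 2/7 on E, F.
H = (5/7)·(-18, 17) + (2/7)·(-20, 15/2) = (-130/7, 100/7).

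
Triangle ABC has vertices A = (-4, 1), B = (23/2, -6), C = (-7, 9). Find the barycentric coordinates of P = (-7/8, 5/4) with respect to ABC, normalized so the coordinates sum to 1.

Signed area of the reference triangle: [ABC] = ½·((-4)·(-6−9) + (23/2)·(9−1) + (-7)·(1−(-6))) = ½·(60 + 92 − 49) = 103/2.
[PBC] = ½·((-7/8)·(-6−9) + (23/2)·(9−(5/4)) + (-7)·(5/4−(-6))) = ½·(105/8 + 713/8 − 203/4) = 103/4, so the A-coordinate is (103/4)/(103/2) = 1/2.
[APC] = ½·((-4)·(5/4−9) + (-7/8)·(9−1) + (-7)·(1−(5/4))) = ½·(31 − 7 + 7/4) = 103/8, so the B-coordinate is 1/4.
[ABP] = ½·((-4)·(-6−(5/4)) + (23/2)·(5/4−1) + (-7/8)·(1−(-6))) = ½·(29 + 23/8 − 49/8) = 103/8, so the C-coordinate is 1/4.
Check: 1/2 + 1/4 + 1/4 = 1.

(1/2, 1/4, 1/4)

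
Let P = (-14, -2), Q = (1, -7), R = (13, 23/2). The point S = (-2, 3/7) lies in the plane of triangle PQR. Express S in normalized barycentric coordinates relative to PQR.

Signed area of the reference triangle: [PQR] = ½·((-14)·(-7−(23/2)) + 1·(23/2−(-2)) + 13·(-2−(-7))) = ½·(259 + 27/2 + 65) = 675/4.
[SQR] = ½·((-2)·(-7−(23/2)) + 1·(23/2−(3/7)) + 13·(3/7−(-7))) = ½·(37 + 155/14 + 676/7) = 2025/28, so the P-coordinate is (2025/28)/(675/4) = 3/7.
[PSR] = ½·((-14)·(3/7−(23/2)) + (-2)·(23/2−(-2)) + 13·(-2−(3/7))) = ½·(155 − 27 − 221/7) = 675/14, so the Q-coordinate is 2/7.
[PQS] = ½·((-14)·(-7−(3/7)) + 1·(3/7−(-2)) + (-2)·(-2−(-7))) = ½·(104 + 17/7 − 10) = 675/14, so the R-coordinate is 2/7.

(3/7, 2/7, 2/7)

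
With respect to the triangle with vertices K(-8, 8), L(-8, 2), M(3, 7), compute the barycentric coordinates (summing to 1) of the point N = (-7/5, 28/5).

(1/10, 3/10, 3/5)

Signed area of the reference triangle: [KLM] = ½·((-8)·(2−7) + (-8)·(7−8) + 3·(8−2)) = ½·(40 + 8 + 18) = 33.
[NLM] = ½·((-7/5)·(2−7) + (-8)·(7−(28/5)) + 3·(28/5−2)) = ½·(7 − 56/5 + 54/5) = 33/10, so the K-coordinate is (33/10)/33 = 1/10.
[KNM] = ½·((-8)·(28/5−7) + (-7/5)·(7−8) + 3·(8−(28/5))) = ½·(56/5 + 7/5 + 36/5) = 99/10, so the L-coordinate is 3/10.
[KLN] = ½·((-8)·(2−(28/5)) + (-8)·(28/5−8) + (-7/5)·(8−2)) = ½·(144/5 + 96/5 − 42/5) = 99/5, so the M-coordinate is 3/5.
Check: 1/10 + 3/10 + 3/5 = 1.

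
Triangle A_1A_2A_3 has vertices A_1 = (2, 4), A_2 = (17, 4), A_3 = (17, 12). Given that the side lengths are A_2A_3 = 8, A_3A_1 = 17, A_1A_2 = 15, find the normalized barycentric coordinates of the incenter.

The incenter has barycentric coordinates proportional to the opposite side lengths: (8 : 17 : 15).
Normalizing by 8+17+15 = 40 gives (1/5, 17/40, 3/8).

(1/5, 17/40, 3/8)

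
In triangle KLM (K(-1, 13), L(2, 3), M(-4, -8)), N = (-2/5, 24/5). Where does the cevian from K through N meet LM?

Barycentric coordinates of N with respect to KLM: (2/5, 2/5, 1/5).
On side LM the K-coordinate is zero; dropping N's K-weight 2/5 and renormalizing the remaining 2/5 : 1/5 gives weights 2/3, 1/3 on L, M.
J = (2/3)·(2, 3) + (1/3)·(-4, -8) = (0, -2/3).

(0, -2/3)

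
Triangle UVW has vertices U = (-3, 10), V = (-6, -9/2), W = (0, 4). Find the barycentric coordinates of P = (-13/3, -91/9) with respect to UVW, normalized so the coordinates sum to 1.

Signed area of the reference triangle: [UVW] = ½·((-3)·(-9/2−4) + (-6)·(4−10) + 0·(10−(-9/2))) = ½·(51/2 + 36 + 0) = 123/4.
[PVW] = ½·((-13/3)·(-9/2−4) + (-6)·(4−(-91/9)) + 0·(-91/9−(-9/2))) = ½·(221/6 − 254/3 + 0) = -287/12, so the U-coordinate is (-287/12)/(123/4) = -7/9.
[UPW] = ½·((-3)·(-91/9−4) + (-13/3)·(4−10) + 0·(10−(-91/9))) = ½·(127/3 + 26 + 0) = 205/6, so the V-coordinate is 10/9.
[UVP] = ½·((-3)·(-9/2−(-91/9)) + (-6)·(-91/9−10) + (-13/3)·(10−(-9/2))) = ½·(-101/6 + 362/3 − 377/6) = 41/2, so the W-coordinate is 2/3.
Check: -7/9 + 10/9 + 2/3 = 1.

(-7/9, 10/9, 2/3)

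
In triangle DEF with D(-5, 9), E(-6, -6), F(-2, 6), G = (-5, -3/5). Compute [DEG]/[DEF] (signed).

[DEF] = ½·((-5)·(-6−6) + (-6)·(6−9) + (-2)·(9−(-6))) = ½·(60 + 18 − 30) = 24.
[DEG] = ½·((-5)·(-6−(-3/5)) + (-6)·(-3/5−9) + (-5)·(9−(-6))) = ½·(27 + 288/5 − 75) = 24/5, so the ratio is (24/5)/24 = 1/5.

1/5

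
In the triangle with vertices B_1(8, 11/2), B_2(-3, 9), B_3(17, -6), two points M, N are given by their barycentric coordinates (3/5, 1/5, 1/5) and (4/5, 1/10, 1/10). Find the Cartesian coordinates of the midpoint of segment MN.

Barycentric coordinates of the midpoint are the average: (7/10, 3/20, 3/20).
Converting: (7/10)·B_1 + (3/20)·B_2 + (3/20)·B_3 = (77/10, 43/10).

(77/10, 43/10)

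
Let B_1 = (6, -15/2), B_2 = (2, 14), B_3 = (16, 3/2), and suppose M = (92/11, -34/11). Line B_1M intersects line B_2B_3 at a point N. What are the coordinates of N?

Barycentric coordinates of M with respect to B_1B_2B_3: (7/11, 1/11, 3/11).
On side B_2B_3 the B_1-coordinate is zero; dropping M's B_1-weight 7/11 and renormalizing the remaining 1/11 : 3/11 gives weights 1/4, 3/4 on B_2, B_3.
N = (1/4)·(2, 14) + (3/4)·(16, 3/2) = (25/2, 37/8).

(25/2, 37/8)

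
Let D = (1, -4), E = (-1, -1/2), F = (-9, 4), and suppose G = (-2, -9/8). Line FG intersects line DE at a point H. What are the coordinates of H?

(1/3, -17/6)

Barycentric coordinates of G with respect to DEF: (1/2, 1/4, 1/4).
On side DE the F-coordinate is zero; dropping G's F-weight 1/4 and renormalizing the remaining 1/2 : 1/4 gives weights 2/3, 1/3 on D, E.
H = (2/3)·(1, -4) + (1/3)·(-1, -1/2) = (1/3, -17/6).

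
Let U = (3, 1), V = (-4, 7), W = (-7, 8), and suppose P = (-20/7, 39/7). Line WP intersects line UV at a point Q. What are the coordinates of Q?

Barycentric coordinates of P with respect to UVW: (2/7, 3/7, 2/7).
On side UV the W-coordinate is zero; dropping P's W-weight 2/7 and renormalizing the remaining 2/7 : 3/7 gives weights 2/5, 3/5 on U, V.
Q = (2/5)·(3, 1) + (3/5)·(-4, 7) = (-6/5, 23/5).

(-6/5, 23/5)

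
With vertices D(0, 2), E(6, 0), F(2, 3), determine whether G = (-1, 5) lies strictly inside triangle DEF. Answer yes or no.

Barycentric coordinates of G: (1/10, -7/10, 8/5).
The three coordinates are positive, negative, positive; a point is interior exactly when all three are positive.

no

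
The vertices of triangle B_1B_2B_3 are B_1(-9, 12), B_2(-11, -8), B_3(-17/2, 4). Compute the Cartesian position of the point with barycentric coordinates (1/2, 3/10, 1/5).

(-19/2, 22/5)

M = (1/2)·B_1 + (3/10)·B_2 + (1/5)·B_3.
x-coordinate: (1/2)·(-9) + (3/10)·(-11) + (1/5)·(-17/2) = -19/2.
y-coordinate: (1/2)·12 + (3/10)·(-8) + (1/5)·4 = 22/5.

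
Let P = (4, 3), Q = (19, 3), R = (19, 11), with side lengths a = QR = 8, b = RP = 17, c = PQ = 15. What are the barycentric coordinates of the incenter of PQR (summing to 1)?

The incenter has barycentric coordinates proportional to the opposite side lengths: (8 : 17 : 15).
Normalizing by 8+17+15 = 40 gives (1/5, 17/40, 3/8).

(1/5, 17/40, 3/8)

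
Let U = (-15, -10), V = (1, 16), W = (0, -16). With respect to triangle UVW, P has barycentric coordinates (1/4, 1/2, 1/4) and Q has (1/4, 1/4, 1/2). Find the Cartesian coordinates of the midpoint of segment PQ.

(-27/8, -5/2)

Barycentric coordinates of the midpoint are the average: (1/4, 3/8, 3/8).
Converting: (1/4)·U + (3/8)·V + (3/8)·W = (-27/8, -5/2).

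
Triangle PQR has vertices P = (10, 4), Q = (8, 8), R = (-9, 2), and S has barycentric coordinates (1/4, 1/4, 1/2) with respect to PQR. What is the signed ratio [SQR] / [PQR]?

The signed ratio [SQR]/[PQR] equals the barycentric coordinate of S at vertex P, which is 1/4.

1/4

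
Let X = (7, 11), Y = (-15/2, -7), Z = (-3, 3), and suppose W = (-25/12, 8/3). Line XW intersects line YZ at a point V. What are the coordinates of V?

Barycentric coordinates of W with respect to XYZ: (1/6, 1/6, 2/3).
On side YZ the X-coordinate is zero; dropping W's X-weight 1/6 and renormalizing the remaining 1/6 : 2/3 gives weights 1/5, 4/5 on Y, Z.
V = (1/5)·(-15/2, -7) + (4/5)·(-3, 3) = (-39/10, 1).

(-39/10, 1)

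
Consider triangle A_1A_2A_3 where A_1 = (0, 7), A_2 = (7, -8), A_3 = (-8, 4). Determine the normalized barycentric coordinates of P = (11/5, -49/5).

Signed area of the reference triangle: [A_1A_2A_3] = ½·(0·(-8−4) + 7·(4−7) + (-8)·(7−(-8))) = ½·(0 − 21 − 120) = -141/2.
[PA_2A_3] = ½·((11/5)·(-8−4) + 7·(4−(-49/5)) + (-8)·(-49/5−(-8))) = ½·(-132/5 + 483/5 + 72/5) = 423/10, so the A_1-coordinate is (423/10)/(-141/2) = -3/5.
[A_1PA_3] = ½·(0·(-49/5−4) + (11/5)·(4−7) + (-8)·(7−(-49/5))) = ½·(0 − 33/5 − 672/5) = -141/2, so the A_2-coordinate is 1.
[A_1A_2P] = ½·(0·(-8−(-49/5)) + 7·(-49/5−7) + (11/5)·(7−(-8))) = ½·(0 − 588/5 + 33) = -423/10, so the A_3-coordinate is 3/5.

(-3/5, 1, 3/5)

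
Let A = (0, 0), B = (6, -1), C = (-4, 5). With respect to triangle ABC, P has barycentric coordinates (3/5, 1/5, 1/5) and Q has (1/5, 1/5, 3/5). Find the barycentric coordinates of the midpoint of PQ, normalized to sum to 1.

Since both coordinate triples sum to 1, the midpoint's barycentrics are the componentwise average.
(3/5+1/5)/2 = 2/5; similarly 1/5 and 2/5.

(2/5, 1/5, 2/5)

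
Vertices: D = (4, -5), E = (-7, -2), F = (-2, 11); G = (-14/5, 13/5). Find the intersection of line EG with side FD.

Barycentric coordinates of G with respect to DEF: (1/5, 2/5, 2/5).
On side FD the E-coordinate is zero; dropping G's E-weight 2/5 and renormalizing the remaining 2/5 : 1/5 gives weights 2/3, 1/3 on F, D.
H = (2/3)·(-2, 11) + (1/3)·(4, -5) = (0, 17/3).

(0, 17/3)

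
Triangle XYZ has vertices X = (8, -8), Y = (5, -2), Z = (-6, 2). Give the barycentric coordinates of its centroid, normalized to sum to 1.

The centroid is the average of the vertices, so each weight is 1/3.

(1/3, 1/3, 1/3)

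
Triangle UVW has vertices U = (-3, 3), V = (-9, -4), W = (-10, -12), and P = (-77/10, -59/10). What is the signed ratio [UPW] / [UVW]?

1/5

[UVW] = ½·((-3)·(-4−(-12)) + (-9)·(-12−3) + (-10)·(3−(-4))) = ½·(-24 + 135 − 70) = 41/2.
[UPW] = ½·((-3)·(-59/10−(-12)) + (-77/10)·(-12−3) + (-10)·(3−(-59/10))) = ½·(-183/10 + 231/2 − 89) = 41/10, so the ratio is (41/10)/(41/2) = 1/5.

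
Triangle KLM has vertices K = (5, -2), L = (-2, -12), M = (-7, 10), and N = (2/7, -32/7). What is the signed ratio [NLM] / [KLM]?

3/7

[KLM] = ½·(5·(-12−10) + (-2)·(10−(-2)) + (-7)·(-2−(-12))) = ½·(-110 − 24 − 70) = -102.
[NLM] = ½·((2/7)·(-12−10) + (-2)·(10−(-32/7)) + (-7)·(-32/7−(-12))) = ½·(-44/7 − 204/7 − 52) = -306/7, so the ratio is (-306/7)/(-102) = 3/7.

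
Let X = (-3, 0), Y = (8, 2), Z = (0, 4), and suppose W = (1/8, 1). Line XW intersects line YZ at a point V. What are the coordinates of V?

(16/3, 8/3)

Barycentric coordinates of W with respect to XYZ: (5/8, 1/4, 1/8).
On side YZ the X-coordinate is zero; dropping W's X-weight 5/8 and renormalizing the remaining 1/4 : 1/8 gives weights 2/3, 1/3 on Y, Z.
V = (2/3)·(8, 2) + (1/3)·(0, 4) = (16/3, 8/3).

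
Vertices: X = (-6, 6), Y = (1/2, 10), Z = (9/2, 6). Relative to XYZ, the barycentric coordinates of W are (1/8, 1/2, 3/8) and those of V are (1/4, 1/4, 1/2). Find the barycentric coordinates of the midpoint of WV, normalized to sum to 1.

Since both coordinate triples sum to 1, the midpoint's barycentrics are the componentwise average.
(1/8+1/4)/2 = 3/16; similarly 3/8 and 7/16.

(3/16, 3/8, 7/16)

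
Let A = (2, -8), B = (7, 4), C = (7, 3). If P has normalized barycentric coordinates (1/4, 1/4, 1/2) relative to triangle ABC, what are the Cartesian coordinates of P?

(23/4, 1/2)

P = (1/4)·A + (1/4)·B + (1/2)·C.
x-coordinate: (1/4)·2 + (1/4)·7 + (1/2)·7 = 23/4.
y-coordinate: (1/4)·(-8) + (1/4)·4 + (1/2)·3 = 1/2.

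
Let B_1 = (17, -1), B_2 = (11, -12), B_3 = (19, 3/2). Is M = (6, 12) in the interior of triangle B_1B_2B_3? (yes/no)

no

Barycentric coordinates of M: (519/14, -107/14, -199/7).
The three coordinates are positive, negative, negative; a point is interior exactly when all three are positive.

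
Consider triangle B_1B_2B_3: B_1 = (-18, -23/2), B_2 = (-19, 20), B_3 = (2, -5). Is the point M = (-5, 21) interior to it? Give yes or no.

no

Barycentric coordinates of M: (-742/1273, 1131/1273, 884/1273).
The three coordinates are negative, positive, positive; a point is interior exactly when all three are positive.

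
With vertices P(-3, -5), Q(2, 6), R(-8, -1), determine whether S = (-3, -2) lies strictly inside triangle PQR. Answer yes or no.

yes

Barycentric coordinates of S: (3/5, 1/5, 1/5).
The three coordinates are positive, positive, positive; a point is interior exactly when all three are positive.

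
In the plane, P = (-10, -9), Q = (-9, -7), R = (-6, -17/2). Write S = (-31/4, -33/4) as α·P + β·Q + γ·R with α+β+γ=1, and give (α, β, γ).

Signed area of the reference triangle: [PQR] = ½·((-10)·(-7−(-17/2)) + (-9)·(-17/2−(-9)) + (-6)·(-9−(-7))) = ½·(-15 − 9/2 + 12) = -15/4.
[SQR] = ½·((-31/4)·(-7−(-17/2)) + (-9)·(-17/2−(-33/4)) + (-6)·(-33/4−(-7))) = ½·(-93/8 + 9/4 + 15/2) = -15/16, so the P-coordinate is (-15/16)/(-15/4) = 1/4.
[PSR] = ½·((-10)·(-33/4−(-17/2)) + (-31/4)·(-17/2−(-9)) + (-6)·(-9−(-33/4))) = ½·(-5/2 − 31/8 + 9/2) = -15/16, so the Q-coordinate is 1/4.
[PQS] = ½·((-10)·(-7−(-33/4)) + (-9)·(-33/4−(-9)) + (-31/4)·(-9−(-7))) = ½·(-25/2 − 27/4 + 31/2) = -15/8, so the R-coordinate is 1/2.
Check: 1/4 + 1/4 + 1/2 = 1.

(1/4, 1/4, 1/2)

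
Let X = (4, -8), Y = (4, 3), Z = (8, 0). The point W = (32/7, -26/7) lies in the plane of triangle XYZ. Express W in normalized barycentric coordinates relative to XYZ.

(4/7, 2/7, 1/7)

Signed area of the reference triangle: [XYZ] = ½·(4·(3−0) + 4·(0−(-8)) + 8·(-8−3)) = ½·(12 + 32 − 88) = -22.
[WYZ] = ½·((32/7)·(3−0) + 4·(0−(-26/7)) + 8·(-26/7−3)) = ½·(96/7 + 104/7 − 376/7) = -88/7, so the X-coordinate is (-88/7)/(-22) = 4/7.
[XWZ] = ½·(4·(-26/7−0) + (32/7)·(0−(-8)) + 8·(-8−(-26/7))) = ½·(-104/7 + 256/7 − 240/7) = -44/7, so the Y-coordinate is 2/7.
[XYW] = ½·(4·(3−(-26/7)) + 4·(-26/7−(-8)) + (32/7)·(-8−3)) = ½·(188/7 + 120/7 − 352/7) = -22/7, so the Z-coordinate is 1/7.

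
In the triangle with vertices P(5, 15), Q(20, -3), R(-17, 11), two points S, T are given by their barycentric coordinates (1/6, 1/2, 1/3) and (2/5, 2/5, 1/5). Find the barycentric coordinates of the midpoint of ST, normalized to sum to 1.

(17/60, 9/20, 4/15)

Since both coordinate triples sum to 1, the midpoint's barycentrics are the componentwise average.
(1/6+2/5)/2 = 17/60; similarly 9/20 and 4/15.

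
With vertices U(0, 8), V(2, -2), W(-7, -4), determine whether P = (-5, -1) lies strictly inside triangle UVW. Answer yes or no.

yes

Barycentric coordinates of P: (23/94, 3/94, 34/47).
The three coordinates are positive, positive, positive; a point is interior exactly when all three are positive.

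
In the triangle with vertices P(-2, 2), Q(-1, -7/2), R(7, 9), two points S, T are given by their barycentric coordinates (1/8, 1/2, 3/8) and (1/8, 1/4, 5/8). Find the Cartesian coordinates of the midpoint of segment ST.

Barycentric coordinates of the midpoint are the average: (1/8, 3/8, 1/2).
Converting: (1/8)·P + (3/8)·Q + (1/2)·R = (23/8, 55/16).

(23/8, 55/16)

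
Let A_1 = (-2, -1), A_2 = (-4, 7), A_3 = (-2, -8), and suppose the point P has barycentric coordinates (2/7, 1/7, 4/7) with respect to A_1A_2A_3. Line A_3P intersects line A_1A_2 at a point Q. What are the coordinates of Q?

(-8/3, 5/3)

Line A_3P meets A_1A_2 where the A_3-coordinate vanishes; zeroing P's A_3-weight and renormalizing leaves A_1, A_2-weights 2/7 : 1/7 → (2/3, 1/3).
So Q = (2/3)·A_1 + (1/3)·A_2 = (-8/3, 5/3).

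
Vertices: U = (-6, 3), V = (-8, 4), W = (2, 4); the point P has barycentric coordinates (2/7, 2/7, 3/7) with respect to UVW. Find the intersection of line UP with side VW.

(-2, 4)

Line UP meets VW where the U-coordinate vanishes; zeroing P's U-weight and renormalizing leaves V, W-weights 2/7 : 3/7 → (2/5, 3/5).
So Q = (2/5)·V + (3/5)·W = (-2, 4).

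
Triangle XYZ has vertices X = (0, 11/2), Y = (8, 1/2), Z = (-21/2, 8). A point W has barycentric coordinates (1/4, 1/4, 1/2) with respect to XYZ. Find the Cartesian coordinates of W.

(-13/4, 11/2)

W = (1/4)·X + (1/4)·Y + (1/2)·Z.
x-coordinate: (1/4)·0 + (1/4)·8 + (1/2)·(-21/2) = -13/4.
y-coordinate: (1/4)·(11/2) + (1/4)·(1/2) + (1/2)·8 = 11/2.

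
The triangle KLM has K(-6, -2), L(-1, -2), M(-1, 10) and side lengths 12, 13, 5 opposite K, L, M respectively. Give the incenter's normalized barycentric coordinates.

The incenter has barycentric coordinates proportional to the opposite side lengths: (12 : 13 : 5).
Normalizing by 12+13+5 = 30 gives (2/5, 13/30, 1/6).

(2/5, 13/30, 1/6)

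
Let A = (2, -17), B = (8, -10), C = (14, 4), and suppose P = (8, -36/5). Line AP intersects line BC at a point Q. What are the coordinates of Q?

(12, -2/3)

Barycentric coordinates of P with respect to ABC: (2/5, 1/5, 2/5).
On side BC the A-coordinate is zero; dropping P's A-weight 2/5 and renormalizing the remaining 1/5 : 2/5 gives weights 1/3, 2/3 on B, C.
Q = (1/3)·(8, -10) + (2/3)·(14, 4) = (12, -2/3).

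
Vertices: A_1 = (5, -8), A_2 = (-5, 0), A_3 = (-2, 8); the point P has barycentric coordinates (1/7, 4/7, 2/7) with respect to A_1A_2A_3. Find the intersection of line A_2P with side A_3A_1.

(1/3, 8/3)

Line A_2P meets A_3A_1 where the A_2-coordinate vanishes; zeroing P's A_2-weight and renormalizing leaves A_3, A_1-weights 2/7 : 1/7 → (2/3, 1/3).
So Q = (2/3)·A_3 + (1/3)·A_1 = (1/3, 8/3).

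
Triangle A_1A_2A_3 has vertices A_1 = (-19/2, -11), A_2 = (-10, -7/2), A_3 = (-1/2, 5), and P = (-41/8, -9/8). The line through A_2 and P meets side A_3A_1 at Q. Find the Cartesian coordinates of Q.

Barycentric coordinates of P with respect to A_1A_2A_3: (1/4, 1/4, 1/2).
On side A_3A_1 the A_2-coordinate is zero; dropping P's A_2-weight 1/4 and renormalizing the remaining 1/2 : 1/4 gives weights 2/3, 1/3 on A_3, A_1.
Q = (2/3)·(-1/2, 5) + (1/3)·(-19/2, -11) = (-7/2, -1/3).

(-7/2, -1/3)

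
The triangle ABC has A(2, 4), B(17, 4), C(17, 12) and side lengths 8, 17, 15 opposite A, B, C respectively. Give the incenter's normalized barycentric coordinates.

The incenter has barycentric coordinates proportional to the opposite side lengths: (8 : 17 : 15).
Normalizing by 8+17+15 = 40 gives (1/5, 17/40, 3/8).

(1/5, 17/40, 3/8)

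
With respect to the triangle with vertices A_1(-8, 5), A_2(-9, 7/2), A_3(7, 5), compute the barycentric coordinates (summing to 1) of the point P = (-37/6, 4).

(1/6, 2/3, 1/6)

Signed area of the reference triangle: [A_1A_2A_3] = ½·((-8)·(7/2−5) + (-9)·(5−5) + 7·(5−(7/2))) = ½·(12 + 0 + 21/2) = 45/4.
[PA_2A_3] = ½·((-37/6)·(7/2−5) + (-9)·(5−4) + 7·(4−(7/2))) = ½·(37/4 − 9 + 7/2) = 15/8, so the A_1-coordinate is (15/8)/(45/4) = 1/6.
[A_1PA_3] = ½·((-8)·(4−5) + (-37/6)·(5−5) + 7·(5−4)) = ½·(8 + 0 + 7) = 15/2, so the A_2-coordinate is 2/3.
[A_1A_2P] = ½·((-8)·(7/2−4) + (-9)·(4−5) + (-37/6)·(5−(7/2))) = ½·(4 + 9 − 37/4) = 15/8, so the A_3-coordinate is 1/6.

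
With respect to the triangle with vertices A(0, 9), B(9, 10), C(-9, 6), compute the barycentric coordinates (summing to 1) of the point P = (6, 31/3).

Signed area of the reference triangle: [ABC] = ½·(0·(10−6) + 9·(6−9) + (-9)·(9−10)) = ½·(0 − 27 + 9) = -9.
[PBC] = ½·(6·(10−6) + 9·(6−(31/3)) + (-9)·(31/3−10)) = ½·(24 − 39 − 3) = -9, so the A-coordinate is (-9)/(-9) = 1.
[APC] = ½·(0·(31/3−6) + 6·(6−9) + (-9)·(9−(31/3))) = ½·(0 − 18 + 12) = -3, so the B-coordinate is 1/3.
[ABP] = ½·(0·(10−(31/3)) + 9·(31/3−9) + 6·(9−10)) = ½·(0 + 12 − 6) = 3, so the C-coordinate is -1/3.

(1, 1/3, -1/3)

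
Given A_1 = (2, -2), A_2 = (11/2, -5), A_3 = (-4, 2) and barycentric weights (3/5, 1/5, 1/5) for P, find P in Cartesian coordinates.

(3/2, -9/5)

P = (3/5)·A_1 + (1/5)·A_2 + (1/5)·A_3.
x-coordinate: (3/5)·2 + (1/5)·(11/2) + (1/5)·(-4) = 3/2.
y-coordinate: (3/5)·(-2) + (1/5)·(-5) + (1/5)·2 = -9/5.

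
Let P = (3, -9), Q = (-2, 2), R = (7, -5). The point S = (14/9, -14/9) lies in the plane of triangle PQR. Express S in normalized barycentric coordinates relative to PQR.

Signed area of the reference triangle: [PQR] = ½·(3·(2−(-5)) + (-2)·(-5−(-9)) + 7·(-9−2)) = ½·(21 − 8 − 77) = -32.
[SQR] = ½·((14/9)·(2−(-5)) + (-2)·(-5−(-14/9)) + 7·(-14/9−2)) = ½·(98/9 + 62/9 − 224/9) = -32/9, so the P-coordinate is (-32/9)/(-32) = 1/9.
[PSR] = ½·(3·(-14/9−(-5)) + (14/9)·(-5−(-9)) + 7·(-9−(-14/9))) = ½·(31/3 + 56/9 − 469/9) = -160/9, so the Q-coordinate is 5/9.
[PQS] = ½·(3·(2−(-14/9)) + (-2)·(-14/9−(-9)) + (14/9)·(-9−2)) = ½·(32/3 − 134/9 − 154/9) = -32/3, so the R-coordinate is 1/3.
Check: 1/9 + 5/9 + 1/3 = 1.

(1/9, 5/9, 1/3)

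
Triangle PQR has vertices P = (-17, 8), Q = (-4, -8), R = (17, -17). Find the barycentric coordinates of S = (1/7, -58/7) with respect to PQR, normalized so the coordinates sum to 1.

Signed area of the reference triangle: [PQR] = ½·((-17)·(-8−(-17)) + (-4)·(-17−8) + 17·(8−(-8))) = ½·(-153 + 100 + 272) = 219/2.
[SQR] = ½·((1/7)·(-8−(-17)) + (-4)·(-17−(-58/7)) + 17·(-58/7−(-8))) = ½·(9/7 + 244/7 − 34/7) = 219/14, so the P-coordinate is (219/14)/(219/2) = 1/7.
[PSR] = ½·((-17)·(-58/7−(-17)) + (1/7)·(-17−8) + 17·(8−(-58/7))) = ½·(-1037/7 − 25/7 + 1938/7) = 438/7, so the Q-coordinate is 4/7.
[PQS] = ½·((-17)·(-8−(-58/7)) + (-4)·(-58/7−8) + (1/7)·(8−(-8))) = ½·(-34/7 + 456/7 + 16/7) = 219/7, so the R-coordinate is 2/7.
Check: 1/7 + 4/7 + 2/7 = 1.

(1/7, 4/7, 2/7)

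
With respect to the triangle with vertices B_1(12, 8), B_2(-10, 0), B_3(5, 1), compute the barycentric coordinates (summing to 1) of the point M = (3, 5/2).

(1/4, 1/4, 1/2)

Signed area of the reference triangle: [B_1B_2B_3] = ½·(12·(0−1) + (-10)·(1−8) + 5·(8−0)) = ½·(-12 + 70 + 40) = 49.
[MB_2B_3] = ½·(3·(0−1) + (-10)·(1−(5/2)) + 5·(5/2−0)) = ½·(-3 + 15 + 25/2) = 49/4, so the B_1-coordinate is (49/4)/49 = 1/4.
[B_1MB_3] = ½·(12·(5/2−1) + 3·(1−8) + 5·(8−(5/2))) = ½·(18 − 21 + 55/2) = 49/4, so the B_2-coordinate is 1/4.
[B_1B_2M] = ½·(12·(0−(5/2)) + (-10)·(5/2−8) + 3·(8−0)) = ½·(-30 + 55 + 24) = 49/2, so the B_3-coordinate is 1/2.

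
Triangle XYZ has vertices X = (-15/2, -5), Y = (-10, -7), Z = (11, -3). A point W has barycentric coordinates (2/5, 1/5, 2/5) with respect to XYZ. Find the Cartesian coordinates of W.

(-3/5, -23/5)

W = (2/5)·X + (1/5)·Y + (2/5)·Z.
x-coordinate: (2/5)·(-15/2) + (1/5)·(-10) + (2/5)·11 = -3/5.
y-coordinate: (2/5)·(-5) + (1/5)·(-7) + (2/5)·(-3) = -23/5.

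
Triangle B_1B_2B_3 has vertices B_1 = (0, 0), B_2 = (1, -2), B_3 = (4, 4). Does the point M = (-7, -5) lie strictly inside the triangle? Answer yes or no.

Barycentric coordinates of M: (13/4, -2/3, -19/12).
The three coordinates are positive, negative, negative; a point is interior exactly when all three are positive.

no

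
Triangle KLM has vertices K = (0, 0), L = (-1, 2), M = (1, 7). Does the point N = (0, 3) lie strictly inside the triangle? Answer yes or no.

Barycentric coordinates of N: (1/3, 1/3, 1/3).
The three coordinates are positive, positive, positive; a point is interior exactly when all three are positive.

yes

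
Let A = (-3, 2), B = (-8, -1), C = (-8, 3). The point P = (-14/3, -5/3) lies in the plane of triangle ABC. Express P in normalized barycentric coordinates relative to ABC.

(2/3, 1, -2/3)

Signed area of the reference triangle: [ABC] = ½·((-3)·(-1−3) + (-8)·(3−2) + (-8)·(2−(-1))) = ½·(12 − 8 − 24) = -10.
[PBC] = ½·((-14/3)·(-1−3) + (-8)·(3−(-5/3)) + (-8)·(-5/3−(-1))) = ½·(56/3 − 112/3 + 16/3) = -20/3, so the A-coordinate is (-20/3)/(-10) = 2/3.
[APC] = ½·((-3)·(-5/3−3) + (-14/3)·(3−2) + (-8)·(2−(-5/3))) = ½·(14 − 14/3 − 88/3) = -10, so the B-coordinate is 1.
[ABP] = ½·((-3)·(-1−(-5/3)) + (-8)·(-5/3−2) + (-14/3)·(2−(-1))) = ½·(-2 + 88/3 − 14) = 20/3, so the C-coordinate is -2/3.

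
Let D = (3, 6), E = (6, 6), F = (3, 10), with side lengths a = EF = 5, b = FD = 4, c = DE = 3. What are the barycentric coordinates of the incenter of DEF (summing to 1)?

(5/12, 1/3, 1/4)

The incenter has barycentric coordinates proportional to the opposite side lengths: (5 : 4 : 3).
Normalizing by 5+4+3 = 12 gives (5/12, 1/3, 1/4).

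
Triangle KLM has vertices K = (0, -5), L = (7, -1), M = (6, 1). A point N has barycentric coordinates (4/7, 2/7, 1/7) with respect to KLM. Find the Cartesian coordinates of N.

N = (4/7)·K + (2/7)·L + (1/7)·M.
x-coordinate: (4/7)·0 + (2/7)·7 + (1/7)·6 = 20/7.
y-coordinate: (4/7)·(-5) + (2/7)·(-1) + (1/7)·1 = -3.

(20/7, -3)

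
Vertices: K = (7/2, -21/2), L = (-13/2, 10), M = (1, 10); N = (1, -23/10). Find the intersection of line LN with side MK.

(23/8, -43/8)

Barycentric coordinates of N with respect to KLM: (3/5, 1/5, 1/5).
On side MK the L-coordinate is zero; dropping N's L-weight 1/5 and renormalizing the remaining 1/5 : 3/5 gives weights 1/4, 3/4 on M, K.
J = (1/4)·(1, 10) + (3/4)·(7/2, -21/2) = (23/8, -43/8).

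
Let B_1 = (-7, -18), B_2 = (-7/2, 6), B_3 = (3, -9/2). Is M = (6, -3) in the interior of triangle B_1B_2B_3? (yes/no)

Barycentric coordinates of M: (-55/257, -34/257, 346/257).
The three coordinates are negative, negative, positive; a point is interior exactly when all three are positive.

no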